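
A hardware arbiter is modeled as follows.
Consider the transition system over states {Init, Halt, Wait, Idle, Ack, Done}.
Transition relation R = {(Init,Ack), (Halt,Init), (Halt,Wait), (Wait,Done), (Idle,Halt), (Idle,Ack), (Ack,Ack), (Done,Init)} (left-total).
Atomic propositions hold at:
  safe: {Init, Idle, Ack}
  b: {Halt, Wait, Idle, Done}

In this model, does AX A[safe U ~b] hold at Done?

Sat(~b) = {Init, Ack}
A[safe U ~b]: least fixpoint, start Z0 = Sat(~b) = {Init, Ack}, add states in Sat(safe) with every successor in Z. Already a fixed point.
Sat(A[safe U ~b]) = {Init, Ack}
Sat(AX A[safe U ~b]) = {s : every successor in {Init, Ack}} = {Init, Ack, Done}
Done ∈ Sat(AX A[safe U ~b]) = {Init, Ack, Done}, so the formula holds at Done.

Yes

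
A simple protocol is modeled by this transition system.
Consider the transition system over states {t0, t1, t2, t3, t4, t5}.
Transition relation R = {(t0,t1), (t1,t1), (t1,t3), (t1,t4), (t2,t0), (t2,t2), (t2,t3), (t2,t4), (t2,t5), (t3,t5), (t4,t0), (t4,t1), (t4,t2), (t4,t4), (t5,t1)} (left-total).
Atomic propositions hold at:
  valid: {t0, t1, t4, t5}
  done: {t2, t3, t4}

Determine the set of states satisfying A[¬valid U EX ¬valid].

{t1, t2, t4}

Sat(¬valid) = {t2, t3}
Sat(EX ¬valid) = {s : some successor in {t2, t3}} = {t1, t2, t4}
A[¬valid U EX ¬valid]: least fixpoint, start Z0 = Sat(EX ¬valid) = {t1, t2, t4}, add states in Sat(¬valid) with every successor in Z. Already a fixed point.
Sat(A[¬valid U EX ¬valid]) = {t1, t2, t4}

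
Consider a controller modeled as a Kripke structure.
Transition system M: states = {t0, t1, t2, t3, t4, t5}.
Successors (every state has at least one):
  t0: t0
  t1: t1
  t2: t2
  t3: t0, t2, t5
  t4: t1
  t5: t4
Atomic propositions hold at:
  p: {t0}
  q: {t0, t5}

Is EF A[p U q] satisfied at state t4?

A[p U q]: least fixpoint, start Z0 = Sat(q) = {t0, t5}, add states in Sat(p) with every successor in Z. Already a fixed point.
Sat(A[p U q]) = {t0, t5}
EF A[p U q]: least fixpoint, start Z0 = {t0, t5}, add states with some successor in Z. Z1 = {t0, t3, t5}; fixed.
Sat(EF A[p U q]) = {t0, t3, t5}
t4 ∉ Sat(EF A[p U q]) = {t0, t3, t5}, so the formula does not hold at t4.

No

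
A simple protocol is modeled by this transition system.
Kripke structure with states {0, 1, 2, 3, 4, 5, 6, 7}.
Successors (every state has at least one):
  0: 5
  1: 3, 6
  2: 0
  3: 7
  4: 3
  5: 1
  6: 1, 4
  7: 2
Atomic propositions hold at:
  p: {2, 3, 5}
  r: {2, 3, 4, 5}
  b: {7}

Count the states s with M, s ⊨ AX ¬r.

Sat(¬r) = {0, 1, 6, 7}
Sat(AX ¬r) = {s : every successor in {0, 1, 6, 7}} = {2, 3, 5}
|Sat(AX ¬r)| = |{2, 3, 5}| = 3.

3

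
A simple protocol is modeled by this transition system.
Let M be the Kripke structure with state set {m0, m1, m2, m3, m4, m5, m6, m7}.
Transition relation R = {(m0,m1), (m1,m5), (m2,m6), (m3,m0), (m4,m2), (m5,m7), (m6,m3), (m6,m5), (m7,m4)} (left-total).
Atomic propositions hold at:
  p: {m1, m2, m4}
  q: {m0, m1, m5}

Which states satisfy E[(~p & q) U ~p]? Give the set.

{m0, m3, m5, m6, m7}

Sat(~p) = {m0, m3, m5, m6, m7}
Sat(~p & q) = {m0, m5}
E[(~p & q) U ~p]: least fixpoint, start Z0 = Sat(~p) = {m0, m3, m5, m6, m7}, add states in Sat(~p & q) with some successor in Z. Already a fixed point.
Sat(E[(~p & q) U ~p]) = {m0, m3, m5, m6, m7}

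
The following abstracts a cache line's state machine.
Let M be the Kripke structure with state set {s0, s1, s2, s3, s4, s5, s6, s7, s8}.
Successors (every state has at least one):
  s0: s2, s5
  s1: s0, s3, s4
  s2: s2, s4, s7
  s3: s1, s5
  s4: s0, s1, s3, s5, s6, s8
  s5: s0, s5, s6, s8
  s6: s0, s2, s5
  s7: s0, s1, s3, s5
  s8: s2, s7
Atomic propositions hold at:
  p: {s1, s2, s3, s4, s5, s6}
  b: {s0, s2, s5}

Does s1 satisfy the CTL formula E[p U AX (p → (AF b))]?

AF b: least fixpoint, start Z0 = {s0, s2, s5}, add states with every successor in Z. Z1 = {s0, s2, s5, s6}; fixed.
Sat(AF b) = {s0, s2, s5, s6}
Sat(p → (AF b)) = {s0, s2, s5, s6, s7, s8}
Sat(AX (p → (AF b))) = {s : every successor in {s0, s2, s5, s6, s7, s8}} = {s0, s5, s6, s8}
E[p U AX (p → (AF b))]: least fixpoint, start Z0 = Sat(AX (p → (AF b))) = {s0, s5, s6, s8}, add states in Sat(p) with some successor in Z. Z1 = {s0, s1, s3, s4, s5, s6, s8}; Z2 = {s0, s1, s2, s3, s4, s5, s6, s8}; fixed.
Sat(E[p U AX (p → (AF b))]) = {s0, s1, s2, s3, s4, s5, s6, s8}
s1 ∈ Sat(E[p U AX (p → (AF b))]) = {s0, s1, s2, s3, s4, s5, s6, s8}, so the formula holds at s1.

Yes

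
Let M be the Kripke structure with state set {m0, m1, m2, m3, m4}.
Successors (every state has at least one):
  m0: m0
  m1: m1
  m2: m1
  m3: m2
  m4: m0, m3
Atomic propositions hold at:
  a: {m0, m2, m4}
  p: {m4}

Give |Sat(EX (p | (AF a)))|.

3

AF a: least fixpoint, start Z0 = {m0, m2, m4}, add states with every successor in Z. Z1 = {m0, m2, m3, m4}; fixed.
Sat(AF a) = {m0, m2, m3, m4}
Sat(p | (AF a)) = {m0, m2, m3, m4}
Sat(EX (p | (AF a))) = {s : some successor in {m0, m2, m3, m4}} = {m0, m3, m4}
|Sat(EX (p | (AF a)))| = |{m0, m3, m4}| = 3.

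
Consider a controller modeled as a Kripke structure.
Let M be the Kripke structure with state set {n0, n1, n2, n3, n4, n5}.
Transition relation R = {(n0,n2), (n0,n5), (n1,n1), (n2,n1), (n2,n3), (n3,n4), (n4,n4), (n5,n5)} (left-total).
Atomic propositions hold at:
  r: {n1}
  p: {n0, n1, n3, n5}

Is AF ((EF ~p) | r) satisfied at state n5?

No

Sat(~p) = {n2, n4}
EF ~p: least fixpoint, start Z0 = {n2, n4}, add states with some successor in Z. Z1 = {n0, n2, n3, n4}; fixed.
Sat(EF ~p) = {n0, n2, n3, n4}
Sat((EF ~p) | r) = {n0, n1, n2, n3, n4}
AF ((EF ~p) | r): least fixpoint, start Z0 = {n0, n1, n2, n3, n4}, add states with every successor in Z. Already a fixed point.
Sat(AF ((EF ~p) | r)) = {n0, n1, n2, n3, n4}
n5 ∉ Sat(AF ((EF ~p) | r)) = {n0, n1, n2, n3, n4}, so the formula does not hold at n5.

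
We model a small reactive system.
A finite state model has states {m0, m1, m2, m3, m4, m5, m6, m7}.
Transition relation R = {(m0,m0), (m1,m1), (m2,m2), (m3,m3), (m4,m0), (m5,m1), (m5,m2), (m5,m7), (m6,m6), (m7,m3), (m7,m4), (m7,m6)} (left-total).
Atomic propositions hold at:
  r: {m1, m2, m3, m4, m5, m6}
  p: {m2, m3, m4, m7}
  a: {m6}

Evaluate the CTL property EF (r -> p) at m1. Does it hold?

No

Sat(r -> p) = {m0, m2, m3, m4, m7}
EF (r -> p): least fixpoint, start Z0 = {m0, m2, m3, m4, m7}, add states with some successor in Z. Z1 = {m0, m2, m3, m4, m5, m7}; fixed.
Sat(EF (r -> p)) = {m0, m2, m3, m4, m5, m7}
m1 ∉ Sat(EF (r -> p)) = {m0, m2, m3, m4, m5, m7}, so the formula does not hold at m1.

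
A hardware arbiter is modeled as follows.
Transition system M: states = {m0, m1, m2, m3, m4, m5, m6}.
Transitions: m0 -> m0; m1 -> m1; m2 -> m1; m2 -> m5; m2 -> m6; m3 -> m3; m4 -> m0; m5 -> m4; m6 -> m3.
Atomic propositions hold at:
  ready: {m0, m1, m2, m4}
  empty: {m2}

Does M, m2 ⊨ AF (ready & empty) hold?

Yes

Sat(ready & empty) = {m2}
AF (ready & empty): least fixpoint, start Z0 = {m2}, add states with every successor in Z. Already a fixed point.
Sat(AF (ready & empty)) = {m2}
m2 ∈ Sat(AF (ready & empty)) = {m2}, so the formula holds at m2.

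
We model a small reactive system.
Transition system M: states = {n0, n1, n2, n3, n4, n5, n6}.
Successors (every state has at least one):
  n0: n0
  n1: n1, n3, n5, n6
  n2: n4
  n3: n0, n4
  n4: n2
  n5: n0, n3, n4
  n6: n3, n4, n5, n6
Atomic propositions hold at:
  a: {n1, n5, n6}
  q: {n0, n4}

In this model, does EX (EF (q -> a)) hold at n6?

Sat(q -> a) = {n1, n2, n3, n5, n6}
EF (q -> a): least fixpoint, start Z0 = {n1, n2, n3, n5, n6}, add states with some successor in Z. Z1 = {n1, n2, n3, n4, n5, n6}; fixed.
Sat(EF (q -> a)) = {n1, n2, n3, n4, n5, n6}
Sat(EX (EF (q -> a))) = {s : some successor in {n1, n2, n3, n4, n5, n6}} = {n1, n2, n3, n4, n5, n6}
n6 ∈ Sat(EX (EF (q -> a))) = {n1, n2, n3, n4, n5, n6}, so the formula holds at n6.

Yes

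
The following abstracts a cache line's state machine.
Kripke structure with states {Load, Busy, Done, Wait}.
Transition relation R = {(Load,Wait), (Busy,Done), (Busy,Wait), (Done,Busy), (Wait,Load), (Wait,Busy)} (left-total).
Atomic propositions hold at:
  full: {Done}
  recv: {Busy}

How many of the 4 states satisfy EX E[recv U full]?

E[recv U full]: least fixpoint, start Z0 = Sat(full) = {Done}, add states in Sat(recv) with some successor in Z. Z1 = {Busy, Done}; fixed.
Sat(E[recv U full]) = {Busy, Done}
Sat(EX E[recv U full]) = {s : some successor in {Busy, Done}} = {Busy, Done, Wait}
|Sat(EX E[recv U full])| = |{Busy, Done, Wait}| = 3.

3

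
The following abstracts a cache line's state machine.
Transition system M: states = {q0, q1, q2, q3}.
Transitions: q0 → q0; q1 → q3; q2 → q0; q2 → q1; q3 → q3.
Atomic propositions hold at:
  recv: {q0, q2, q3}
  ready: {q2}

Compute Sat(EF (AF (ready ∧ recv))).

Sat(ready ∧ recv) = {q2}
AF (ready ∧ recv): least fixpoint, start Z0 = {q2}, add states with every successor in Z. Already a fixed point.
Sat(AF (ready ∧ recv)) = {q2}
EF (AF (ready ∧ recv)): least fixpoint, start Z0 = {q2}, add states with some successor in Z. Already a fixed point.
Sat(EF (AF (ready ∧ recv))) = {q2}

{q2}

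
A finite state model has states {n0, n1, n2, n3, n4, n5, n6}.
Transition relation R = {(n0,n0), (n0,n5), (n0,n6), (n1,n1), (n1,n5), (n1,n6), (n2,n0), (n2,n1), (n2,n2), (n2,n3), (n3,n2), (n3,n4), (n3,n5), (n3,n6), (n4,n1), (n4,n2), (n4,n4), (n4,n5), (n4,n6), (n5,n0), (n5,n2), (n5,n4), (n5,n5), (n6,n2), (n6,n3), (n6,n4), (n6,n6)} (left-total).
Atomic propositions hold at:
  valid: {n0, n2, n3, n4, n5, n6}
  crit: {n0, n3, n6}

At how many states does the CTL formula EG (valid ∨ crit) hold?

6

Sat(valid ∨ crit) = {n0, n2, n3, n4, n5, n6}
EG (valid ∨ crit): greatest fixpoint, start Z0 = {n0, n2, n3, n4, n5, n6}, keep only states in Sat with some successor in Z. Already a fixed point.
Sat(EG (valid ∨ crit)) = {n0, n2, n3, n4, n5, n6}
|Sat(EG (valid ∨ crit))| = |{n0, n2, n3, n4, n5, n6}| = 6.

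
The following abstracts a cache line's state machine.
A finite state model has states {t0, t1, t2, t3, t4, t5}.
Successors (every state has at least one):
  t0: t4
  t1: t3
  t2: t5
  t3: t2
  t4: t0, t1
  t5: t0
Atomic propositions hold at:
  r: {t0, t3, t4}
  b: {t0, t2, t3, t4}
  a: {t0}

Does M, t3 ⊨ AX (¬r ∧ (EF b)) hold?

Yes

Sat(¬r) = {t1, t2, t5}
EF b: least fixpoint, start Z0 = {t0, t2, t3, t4}, add states with some successor in Z. Z1 = {t0, t1, t2, t3, t4, t5}; fixed.
Sat(EF b) = {t0, t1, t2, t3, t4, t5}
Sat(¬r ∧ (EF b)) = {t1, t2, t5}
Sat(AX (¬r ∧ (EF b))) = {s : every successor in {t1, t2, t5}} = {t2, t3}
t3 ∈ Sat(AX (¬r ∧ (EF b))) = {t2, t3}, so the formula holds at t3.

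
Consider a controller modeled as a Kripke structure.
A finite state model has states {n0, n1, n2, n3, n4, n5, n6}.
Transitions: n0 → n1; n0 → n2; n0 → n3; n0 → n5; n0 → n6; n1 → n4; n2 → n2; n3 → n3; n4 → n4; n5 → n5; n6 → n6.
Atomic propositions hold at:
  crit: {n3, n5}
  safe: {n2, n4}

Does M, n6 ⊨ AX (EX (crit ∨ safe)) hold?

No

Sat(crit ∨ safe) = {n2, n3, n4, n5}
Sat(EX (crit ∨ safe)) = {s : some successor in {n2, n3, n4, n5}} = {n0, n1, n2, n3, n4, n5}
Sat(AX (EX (crit ∨ safe))) = {s : every successor in {n0, n1, n2, n3, n4, n5}} = {n1, n2, n3, n4, n5}
n6 ∉ Sat(AX (EX (crit ∨ safe))) = {n1, n2, n3, n4, n5}, so the formula does not hold at n6.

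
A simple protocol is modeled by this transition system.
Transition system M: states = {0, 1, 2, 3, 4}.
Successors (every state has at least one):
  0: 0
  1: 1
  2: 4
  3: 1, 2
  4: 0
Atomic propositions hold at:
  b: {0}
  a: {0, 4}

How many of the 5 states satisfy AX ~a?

2

Sat(~a) = {1, 2, 3}
Sat(AX ~a) = {s : every successor in {1, 2, 3}} = {1, 3}
|Sat(AX ~a)| = |{1, 3}| = 2.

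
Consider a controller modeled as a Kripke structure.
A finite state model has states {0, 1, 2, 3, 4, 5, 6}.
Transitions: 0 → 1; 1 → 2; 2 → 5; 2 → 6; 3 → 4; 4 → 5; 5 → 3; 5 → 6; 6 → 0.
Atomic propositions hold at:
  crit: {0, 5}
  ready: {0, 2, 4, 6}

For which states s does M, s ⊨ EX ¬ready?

{0, 2, 4, 5}

Sat(¬ready) = {1, 3, 5}
Sat(EX ¬ready) = {s : some successor in {1, 3, 5}} = {0, 2, 4, 5}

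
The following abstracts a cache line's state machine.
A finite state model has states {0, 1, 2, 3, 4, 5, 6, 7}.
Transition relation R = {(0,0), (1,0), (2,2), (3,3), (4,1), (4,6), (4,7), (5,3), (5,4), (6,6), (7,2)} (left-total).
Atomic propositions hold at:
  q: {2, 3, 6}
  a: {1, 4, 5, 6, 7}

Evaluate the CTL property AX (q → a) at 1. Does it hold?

Sat(q → a) = {0, 1, 4, 5, 6, 7}
Sat(AX (q → a)) = {s : every successor in {0, 1, 4, 5, 6, 7}} = {0, 1, 4, 6}
1 ∈ Sat(AX (q → a)) = {0, 1, 4, 6}, so the formula holds at 1.

Yes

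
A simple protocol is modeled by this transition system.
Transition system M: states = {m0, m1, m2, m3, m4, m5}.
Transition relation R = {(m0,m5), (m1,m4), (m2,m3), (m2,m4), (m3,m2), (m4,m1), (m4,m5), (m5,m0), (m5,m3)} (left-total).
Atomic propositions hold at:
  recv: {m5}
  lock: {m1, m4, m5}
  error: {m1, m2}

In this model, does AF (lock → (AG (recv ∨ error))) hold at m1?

Sat(recv ∨ error) = {m1, m2, m5}
AG (recv ∨ error): greatest fixpoint, start Z0 = {m1, m2, m5}, keep only states in Sat with every successor in Z. Z1 = ∅; fixed.
Sat(AG (recv ∨ error)) = ∅
Sat(lock → (AG (recv ∨ error))) = {m0, m2, m3}
AF (lock → (AG (recv ∨ error))): least fixpoint, start Z0 = {m0, m2, m3}, add states with every successor in Z. Z1 = {m0, m2, m3, m5}; fixed.
Sat(AF (lock → (AG (recv ∨ error)))) = {m0, m2, m3, m5}
m1 ∉ Sat(AF (lock → (AG (recv ∨ error)))) = {m0, m2, m3, m5}, so the formula does not hold at m1.

No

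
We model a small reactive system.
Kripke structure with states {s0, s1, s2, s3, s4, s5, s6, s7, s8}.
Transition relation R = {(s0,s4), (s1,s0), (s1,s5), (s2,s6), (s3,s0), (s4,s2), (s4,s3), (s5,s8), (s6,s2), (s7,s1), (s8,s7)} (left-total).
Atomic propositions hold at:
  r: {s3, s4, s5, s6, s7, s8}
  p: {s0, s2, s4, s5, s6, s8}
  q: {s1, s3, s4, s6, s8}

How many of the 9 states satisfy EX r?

6

Sat(EX r) = {s : some successor in {s3, s4, s5, s6, s7, s8}} = {s0, s1, s2, s4, s5, s8}
|Sat(EX r)| = |{s0, s1, s2, s4, s5, s8}| = 6.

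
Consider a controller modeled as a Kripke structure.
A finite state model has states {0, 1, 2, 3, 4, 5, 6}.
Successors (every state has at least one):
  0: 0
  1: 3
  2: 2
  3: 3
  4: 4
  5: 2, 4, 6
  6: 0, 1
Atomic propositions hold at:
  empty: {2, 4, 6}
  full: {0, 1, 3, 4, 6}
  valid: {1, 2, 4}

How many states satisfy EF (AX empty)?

Sat(AX empty) = {s : every successor in {2, 4, 6}} = {2, 4, 5}
EF (AX empty): least fixpoint, start Z0 = {2, 4, 5}, add states with some successor in Z. Already a fixed point.
Sat(EF (AX empty)) = {2, 4, 5}
|Sat(EF (AX empty))| = |{2, 4, 5}| = 3.

3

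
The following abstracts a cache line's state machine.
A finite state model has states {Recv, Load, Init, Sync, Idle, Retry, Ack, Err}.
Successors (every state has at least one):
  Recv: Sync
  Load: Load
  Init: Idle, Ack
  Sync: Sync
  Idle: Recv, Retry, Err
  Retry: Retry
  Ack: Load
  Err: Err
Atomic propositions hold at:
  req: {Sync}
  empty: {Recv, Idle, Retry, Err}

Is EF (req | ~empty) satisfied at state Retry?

Sat(~empty) = {Load, Init, Sync, Ack}
Sat(req | ~empty) = {Load, Init, Sync, Ack}
EF (req | ~empty): least fixpoint, start Z0 = {Load, Init, Sync, Ack}, add states with some successor in Z. Z1 = {Recv, Load, Init, Sync, Ack}; Z2 = {Recv, Load, Init, Sync, Idle, Ack}; fixed.
Sat(EF (req | ~empty)) = {Recv, Load, Init, Sync, Idle, Ack}
Retry ∉ Sat(EF (req | ~empty)) = {Recv, Load, Init, Sync, Idle, Ack}, so the formula does not hold at Retry.

No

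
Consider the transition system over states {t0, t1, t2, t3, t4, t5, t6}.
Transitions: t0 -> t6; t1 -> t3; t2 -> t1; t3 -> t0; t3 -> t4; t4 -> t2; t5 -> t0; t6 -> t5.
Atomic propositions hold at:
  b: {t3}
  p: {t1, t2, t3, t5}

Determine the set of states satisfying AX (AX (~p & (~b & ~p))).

Sat(~p) = {t0, t4, t6}
Sat(~b) = {t0, t1, t2, t4, t5, t6}
Sat(~b & ~p) = {t0, t4, t6}
Sat(~p & (~b & ~p)) = {t0, t4, t6}
Sat(AX (~p & (~b & ~p))) = {s : every successor in {t0, t4, t6}} = {t0, t3, t5}
Sat(AX (AX (~p & (~b & ~p)))) = {s : every successor in {t0, t3, t5}} = {t1, t5, t6}

{t1, t5, t6}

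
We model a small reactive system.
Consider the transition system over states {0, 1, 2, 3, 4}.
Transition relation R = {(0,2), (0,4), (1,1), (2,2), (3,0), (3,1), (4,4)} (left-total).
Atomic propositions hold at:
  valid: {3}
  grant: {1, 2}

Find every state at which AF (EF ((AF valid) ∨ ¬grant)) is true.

{0, 3, 4}

AF valid: least fixpoint, start Z0 = {3}, add states with every successor in Z. Already a fixed point.
Sat(AF valid) = {3}
Sat(¬grant) = {0, 3, 4}
Sat((AF valid) ∨ ¬grant) = {0, 3, 4}
EF ((AF valid) ∨ ¬grant): least fixpoint, start Z0 = {0, 3, 4}, add states with some successor in Z. Already a fixed point.
Sat(EF ((AF valid) ∨ ¬grant)) = {0, 3, 4}
AF (EF ((AF valid) ∨ ¬grant)): least fixpoint, start Z0 = {0, 3, 4}, add states with every successor in Z. Already a fixed point.
Sat(AF (EF ((AF valid) ∨ ¬grant))) = {0, 3, 4}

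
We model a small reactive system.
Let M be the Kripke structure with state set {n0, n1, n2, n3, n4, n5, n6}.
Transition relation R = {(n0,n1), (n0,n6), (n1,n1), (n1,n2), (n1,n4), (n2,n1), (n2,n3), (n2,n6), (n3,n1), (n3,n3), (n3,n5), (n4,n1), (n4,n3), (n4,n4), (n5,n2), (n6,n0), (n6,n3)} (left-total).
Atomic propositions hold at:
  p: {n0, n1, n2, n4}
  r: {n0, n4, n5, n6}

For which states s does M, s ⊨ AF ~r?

Sat(~r) = {n1, n2, n3}
AF ~r: least fixpoint, start Z0 = {n1, n2, n3}, add states with every successor in Z. Z1 = {n1, n2, n3, n5}; fixed.
Sat(AF ~r) = {n1, n2, n3, n5}

{n1, n2, n3, n5}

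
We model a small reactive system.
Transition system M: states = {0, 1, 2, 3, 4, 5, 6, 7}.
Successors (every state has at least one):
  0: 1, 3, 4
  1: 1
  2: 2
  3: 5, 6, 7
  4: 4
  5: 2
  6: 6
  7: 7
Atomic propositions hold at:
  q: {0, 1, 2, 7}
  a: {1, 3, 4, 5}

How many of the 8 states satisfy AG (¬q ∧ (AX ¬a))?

1

Sat(¬q) = {3, 4, 5, 6}
Sat(¬a) = {0, 2, 6, 7}
Sat(AX ¬a) = {s : every successor in {0, 2, 6, 7}} = {2, 5, 6, 7}
Sat(¬q ∧ (AX ¬a)) = {5, 6}
AG (¬q ∧ (AX ¬a)): greatest fixpoint, start Z0 = {5, 6}, keep only states in Sat with every successor in Z. Z1 = {6}; fixed.
Sat(AG (¬q ∧ (AX ¬a))) = {6}
|Sat(AG (¬q ∧ (AX ¬a)))| = |{6}| = 1.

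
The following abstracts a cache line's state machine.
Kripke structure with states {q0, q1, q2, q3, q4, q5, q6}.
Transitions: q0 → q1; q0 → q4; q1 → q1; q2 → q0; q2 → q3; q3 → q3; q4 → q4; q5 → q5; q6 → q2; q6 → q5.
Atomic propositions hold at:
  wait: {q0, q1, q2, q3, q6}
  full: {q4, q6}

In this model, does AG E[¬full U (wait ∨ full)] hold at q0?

Sat(¬full) = {q0, q1, q2, q3, q5}
Sat(wait ∨ full) = {q0, q1, q2, q3, q4, q6}
E[¬full U (wait ∨ full)]: least fixpoint, start Z0 = Sat((wait ∨ full)) = {q0, q1, q2, q3, q4, q6}, add states in Sat(¬full) with some successor in Z. Already a fixed point.
Sat(E[¬full U (wait ∨ full)]) = {q0, q1, q2, q3, q4, q6}
AG E[¬full U (wait ∨ full)]: greatest fixpoint, start Z0 = {q0, q1, q2, q3, q4, q6}, keep only states in Sat with every successor in Z. Z1 = {q0, q1, q2, q3, q4}; fixed.
Sat(AG E[¬full U (wait ∨ full)]) = {q0, q1, q2, q3, q4}
q0 ∈ Sat(AG E[¬full U (wait ∨ full)]) = {q0, q1, q2, q3, q4}, so the formula holds at q0.

Yes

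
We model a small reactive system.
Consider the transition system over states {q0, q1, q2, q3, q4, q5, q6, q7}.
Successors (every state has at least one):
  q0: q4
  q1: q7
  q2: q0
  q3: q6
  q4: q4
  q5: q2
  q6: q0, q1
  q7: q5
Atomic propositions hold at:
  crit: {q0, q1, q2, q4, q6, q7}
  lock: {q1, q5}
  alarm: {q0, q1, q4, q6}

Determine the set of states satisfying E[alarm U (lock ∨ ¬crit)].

{q1, q3, q5, q6}

Sat(¬crit) = {q3, q5}
Sat(lock ∨ ¬crit) = {q1, q3, q5}
E[alarm U (lock ∨ ¬crit)]: least fixpoint, start Z0 = Sat((lock ∨ ¬crit)) = {q1, q3, q5}, add states in Sat(alarm) with some successor in Z. Z1 = {q1, q3, q5, q6}; fixed.
Sat(E[alarm U (lock ∨ ¬crit)]) = {q1, q3, q5, q6}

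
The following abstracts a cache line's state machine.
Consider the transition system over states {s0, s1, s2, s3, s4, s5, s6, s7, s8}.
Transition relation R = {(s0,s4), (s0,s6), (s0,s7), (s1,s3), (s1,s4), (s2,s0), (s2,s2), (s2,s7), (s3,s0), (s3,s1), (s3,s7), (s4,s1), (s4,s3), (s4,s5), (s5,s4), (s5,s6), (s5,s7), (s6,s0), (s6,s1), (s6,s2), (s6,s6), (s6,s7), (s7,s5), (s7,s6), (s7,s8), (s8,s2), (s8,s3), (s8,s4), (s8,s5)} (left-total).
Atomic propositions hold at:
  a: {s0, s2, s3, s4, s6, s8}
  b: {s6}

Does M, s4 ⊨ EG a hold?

Yes

EG a: greatest fixpoint, start Z0 = {s0, s2, s3, s4, s6, s8}, keep only states in Sat with some successor in Z. Already a fixed point.
Sat(EG a) = {s0, s2, s3, s4, s6, s8}
s4 ∈ Sat(EG a) = {s0, s2, s3, s4, s6, s8}, so the formula holds at s4.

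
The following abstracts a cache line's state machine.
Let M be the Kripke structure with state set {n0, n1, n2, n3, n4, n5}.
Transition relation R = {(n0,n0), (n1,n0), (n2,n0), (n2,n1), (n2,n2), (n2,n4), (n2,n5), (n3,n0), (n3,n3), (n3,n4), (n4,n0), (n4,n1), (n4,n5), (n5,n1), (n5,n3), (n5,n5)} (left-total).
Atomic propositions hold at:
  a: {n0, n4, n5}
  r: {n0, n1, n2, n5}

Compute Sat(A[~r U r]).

Sat(~r) = {n3, n4}
A[~r U r]: least fixpoint, start Z0 = Sat(r) = {n0, n1, n2, n5}, add states in Sat(~r) with every successor in Z. Z1 = {n0, n1, n2, n4, n5}; fixed.
Sat(A[~r U r]) = {n0, n1, n2, n4, n5}

{n0, n1, n2, n4, n5}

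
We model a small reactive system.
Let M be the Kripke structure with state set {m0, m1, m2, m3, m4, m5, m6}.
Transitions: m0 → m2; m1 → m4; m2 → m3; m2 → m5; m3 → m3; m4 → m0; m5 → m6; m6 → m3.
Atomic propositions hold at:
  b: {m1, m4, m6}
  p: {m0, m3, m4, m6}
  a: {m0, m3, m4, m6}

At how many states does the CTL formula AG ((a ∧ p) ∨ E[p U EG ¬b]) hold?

Sat(a ∧ p) = {m0, m3, m4, m6}
Sat(¬b) = {m0, m2, m3, m5}
EG ¬b: greatest fixpoint, start Z0 = {m0, m2, m3, m5}, keep only states in Sat with some successor in Z. Z1 = {m0, m2, m3}; fixed.
Sat(EG ¬b) = {m0, m2, m3}
E[p U EG ¬b]: least fixpoint, start Z0 = Sat(EG ¬b) = {m0, m2, m3}, add states in Sat(p) with some successor in Z. Z1 = {m0, m2, m3, m4, m6}; fixed.
Sat(E[p U EG ¬b]) = {m0, m2, m3, m4, m6}
Sat((a ∧ p) ∨ E[p U EG ¬b]) = {m0, m2, m3, m4, m6}
AG ((a ∧ p) ∨ E[p U EG ¬b]): greatest fixpoint, start Z0 = {m0, m2, m3, m4, m6}, keep only states in Sat with every successor in Z. Z1 = {m0, m3, m4, m6}; Z2 = {m3, m4, m6}; Z3 = {m3, m6}; fixed.
Sat(AG ((a ∧ p) ∨ E[p U EG ¬b])) = {m3, m6}
|Sat(AG ((a ∧ p) ∨ E[p U EG ¬b]))| = |{m3, m6}| = 2.

2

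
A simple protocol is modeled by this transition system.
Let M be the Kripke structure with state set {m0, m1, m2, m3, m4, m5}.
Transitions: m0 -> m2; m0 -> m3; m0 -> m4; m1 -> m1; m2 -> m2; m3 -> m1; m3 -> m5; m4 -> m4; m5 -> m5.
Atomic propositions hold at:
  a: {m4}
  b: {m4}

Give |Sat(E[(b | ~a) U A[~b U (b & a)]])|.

Sat(~a) = {m0, m1, m2, m3, m5}
Sat(b | ~a) = {m0, m1, m2, m3, m4, m5}
Sat(~b) = {m0, m1, m2, m3, m5}
Sat(b & a) = {m4}
A[~b U (b & a)]: least fixpoint, start Z0 = Sat((b & a)) = {m4}, add states in Sat(~b) with every successor in Z. Already a fixed point.
Sat(A[~b U (b & a)]) = {m4}
E[(b | ~a) U A[~b U (b & a)]]: least fixpoint, start Z0 = Sat(A[~b U (b & a)]) = {m4}, add states in Sat(b | ~a) with some successor in Z. Z1 = {m0, m4}; fixed.
Sat(E[(b | ~a) U A[~b U (b & a)]]) = {m0, m4}
|Sat(E[(b | ~a) U A[~b U (b & a)]])| = |{m0, m4}| = 2.

2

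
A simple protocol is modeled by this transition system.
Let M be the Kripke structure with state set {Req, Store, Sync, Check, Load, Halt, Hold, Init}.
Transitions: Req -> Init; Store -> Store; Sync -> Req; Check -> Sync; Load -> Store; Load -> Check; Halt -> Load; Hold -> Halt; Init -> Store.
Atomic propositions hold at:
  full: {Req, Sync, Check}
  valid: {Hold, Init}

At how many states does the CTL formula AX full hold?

Sat(AX full) = {s : every successor in {Req, Sync, Check}} = {Sync, Check}
|Sat(AX full)| = |{Sync, Check}| = 2.

2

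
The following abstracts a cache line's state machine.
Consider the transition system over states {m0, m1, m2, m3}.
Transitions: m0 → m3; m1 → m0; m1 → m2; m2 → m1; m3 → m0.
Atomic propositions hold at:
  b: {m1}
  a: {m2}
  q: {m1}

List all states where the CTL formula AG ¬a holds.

Sat(¬a) = {m0, m1, m3}
AG ¬a: greatest fixpoint, start Z0 = {m0, m1, m3}, keep only states in Sat with every successor in Z. Z1 = {m0, m3}; fixed.
Sat(AG ¬a) = {m0, m3}

{m0, m3}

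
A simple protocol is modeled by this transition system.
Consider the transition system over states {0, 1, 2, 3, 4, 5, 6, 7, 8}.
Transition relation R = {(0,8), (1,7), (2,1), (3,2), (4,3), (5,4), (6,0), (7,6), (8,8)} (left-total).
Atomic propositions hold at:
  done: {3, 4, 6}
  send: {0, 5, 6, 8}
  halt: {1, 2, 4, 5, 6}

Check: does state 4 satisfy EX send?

No

Sat(EX send) = {s : some successor in {0, 5, 6, 8}} = {0, 6, 7, 8}
4 ∉ Sat(EX send) = {0, 6, 7, 8}, so the formula does not hold at 4.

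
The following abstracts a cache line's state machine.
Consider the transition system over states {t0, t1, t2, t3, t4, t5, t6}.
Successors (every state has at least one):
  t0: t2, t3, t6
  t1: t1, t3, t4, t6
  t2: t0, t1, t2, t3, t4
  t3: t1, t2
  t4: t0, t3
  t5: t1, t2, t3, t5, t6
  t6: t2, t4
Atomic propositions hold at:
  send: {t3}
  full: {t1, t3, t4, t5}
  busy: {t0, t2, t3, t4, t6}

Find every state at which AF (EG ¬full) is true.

Sat(¬full) = {t0, t2, t6}
EG ¬full: greatest fixpoint, start Z0 = {t0, t2, t6}, keep only states in Sat with some successor in Z. Already a fixed point.
Sat(EG ¬full) = {t0, t2, t6}
AF (EG ¬full): least fixpoint, start Z0 = {t0, t2, t6}, add states with every successor in Z. Already a fixed point.
Sat(AF (EG ¬full)) = {t0, t2, t6}

{t0, t2, t6}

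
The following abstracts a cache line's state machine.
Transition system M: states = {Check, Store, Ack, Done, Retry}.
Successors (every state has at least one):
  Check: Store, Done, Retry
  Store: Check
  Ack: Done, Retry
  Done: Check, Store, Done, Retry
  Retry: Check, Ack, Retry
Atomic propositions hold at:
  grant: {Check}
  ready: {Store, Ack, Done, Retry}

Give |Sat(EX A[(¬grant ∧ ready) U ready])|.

4

Sat(¬grant) = {Store, Ack, Done, Retry}
Sat(¬grant ∧ ready) = {Store, Ack, Done, Retry}
A[(¬grant ∧ ready) U ready]: least fixpoint, start Z0 = Sat(ready) = {Store, Ack, Done, Retry}, add states in Sat(¬grant ∧ ready) with every successor in Z. Already a fixed point.
Sat(A[(¬grant ∧ ready) U ready]) = {Store, Ack, Done, Retry}
Sat(EX A[(¬grant ∧ ready) U ready]) = {s : some successor in {Store, Ack, Done, Retry}} = {Check, Ack, Done, Retry}
|Sat(EX A[(¬grant ∧ ready) U ready])| = |{Check, Ack, Done, Retry}| = 4.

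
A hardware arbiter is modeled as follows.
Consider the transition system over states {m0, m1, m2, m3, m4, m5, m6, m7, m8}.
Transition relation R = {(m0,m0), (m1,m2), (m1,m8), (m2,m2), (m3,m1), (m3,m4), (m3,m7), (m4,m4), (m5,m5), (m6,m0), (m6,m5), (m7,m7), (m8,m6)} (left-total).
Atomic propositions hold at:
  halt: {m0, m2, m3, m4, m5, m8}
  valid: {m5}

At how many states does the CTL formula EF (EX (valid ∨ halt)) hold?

8

Sat(valid ∨ halt) = {m0, m2, m3, m4, m5, m8}
Sat(EX (valid ∨ halt)) = {s : some successor in {m0, m2, m3, m4, m5, m8}} = {m0, m1, m2, m3, m4, m5, m6}
EF (EX (valid ∨ halt)): least fixpoint, start Z0 = {m0, m1, m2, m3, m4, m5, m6}, add states with some successor in Z. Z1 = {m0, m1, m2, m3, m4, m5, m6, m8}; fixed.
Sat(EF (EX (valid ∨ halt))) = {m0, m1, m2, m3, m4, m5, m6, m8}
|Sat(EF (EX (valid ∨ halt)))| = |{m0, m1, m2, m3, m4, m5, m6, m8}| = 8.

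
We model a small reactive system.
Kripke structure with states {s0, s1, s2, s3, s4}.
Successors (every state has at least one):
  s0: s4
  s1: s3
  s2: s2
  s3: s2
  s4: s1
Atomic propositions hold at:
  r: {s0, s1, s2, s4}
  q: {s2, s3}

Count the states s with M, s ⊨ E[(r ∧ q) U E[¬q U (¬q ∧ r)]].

Sat(r ∧ q) = {s2}
Sat(¬q) = {s0, s1, s4}
Sat(¬q ∧ r) = {s0, s1, s4}
E[¬q U (¬q ∧ r)]: least fixpoint, start Z0 = Sat((¬q ∧ r)) = {s0, s1, s4}, add states in Sat(¬q) with some successor in Z. Already a fixed point.
Sat(E[¬q U (¬q ∧ r)]) = {s0, s1, s4}
E[(r ∧ q) U E[¬q U (¬q ∧ r)]]: least fixpoint, start Z0 = Sat(E[¬q U (¬q ∧ r)]) = {s0, s1, s4}, add states in Sat(r ∧ q) with some successor in Z. Already a fixed point.
Sat(E[(r ∧ q) U E[¬q U (¬q ∧ r)]]) = {s0, s1, s4}
|Sat(E[(r ∧ q) U E[¬q U (¬q ∧ r)]])| = |{s0, s1, s4}| = 3.

3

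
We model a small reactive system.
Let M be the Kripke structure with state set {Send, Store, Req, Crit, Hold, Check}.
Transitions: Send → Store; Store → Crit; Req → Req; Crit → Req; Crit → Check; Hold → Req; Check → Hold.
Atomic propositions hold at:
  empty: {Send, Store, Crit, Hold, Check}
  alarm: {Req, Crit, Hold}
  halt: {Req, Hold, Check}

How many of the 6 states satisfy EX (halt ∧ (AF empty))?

2

AF empty: least fixpoint, start Z0 = {Send, Store, Crit, Hold, Check}, add states with every successor in Z. Already a fixed point.
Sat(AF empty) = {Send, Store, Crit, Hold, Check}
Sat(halt ∧ (AF empty)) = {Hold, Check}
Sat(EX (halt ∧ (AF empty))) = {s : some successor in {Hold, Check}} = {Crit, Check}
|Sat(EX (halt ∧ (AF empty)))| = |{Crit, Check}| = 2.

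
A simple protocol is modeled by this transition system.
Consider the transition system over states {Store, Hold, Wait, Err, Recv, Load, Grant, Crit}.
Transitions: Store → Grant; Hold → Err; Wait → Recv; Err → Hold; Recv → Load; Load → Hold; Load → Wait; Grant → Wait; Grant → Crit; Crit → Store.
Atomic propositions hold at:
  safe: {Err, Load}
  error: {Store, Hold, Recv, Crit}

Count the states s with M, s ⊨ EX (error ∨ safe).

Sat(error ∨ safe) = {Store, Hold, Err, Recv, Load, Crit}
Sat(EX (error ∨ safe)) = {s : some successor in {Store, Hold, Err, Recv, Load, Crit}} = {Hold, Wait, Err, Recv, Load, Grant, Crit}
|Sat(EX (error ∨ safe))| = |{Hold, Wait, Err, Recv, Load, Grant, Crit}| = 7.

7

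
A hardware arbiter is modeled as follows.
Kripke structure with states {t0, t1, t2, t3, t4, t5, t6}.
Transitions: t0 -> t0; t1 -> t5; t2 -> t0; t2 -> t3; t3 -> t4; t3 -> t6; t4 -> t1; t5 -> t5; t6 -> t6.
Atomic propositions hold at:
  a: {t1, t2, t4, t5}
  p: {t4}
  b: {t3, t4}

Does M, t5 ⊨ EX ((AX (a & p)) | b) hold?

Sat(a & p) = {t4}
Sat(AX (a & p)) = {s : every successor in {t4}} = ∅
Sat((AX (a & p)) | b) = {t3, t4}
Sat(EX ((AX (a & p)) | b)) = {s : some successor in {t3, t4}} = {t2, t3}
t5 ∉ Sat(EX ((AX (a & p)) | b)) = {t2, t3}, so the formula does not hold at t5.

No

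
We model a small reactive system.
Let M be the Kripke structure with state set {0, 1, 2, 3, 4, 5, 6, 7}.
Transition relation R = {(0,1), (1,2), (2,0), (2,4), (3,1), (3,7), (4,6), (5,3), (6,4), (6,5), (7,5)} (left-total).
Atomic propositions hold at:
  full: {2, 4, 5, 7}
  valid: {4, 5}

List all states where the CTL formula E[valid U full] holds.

E[valid U full]: least fixpoint, start Z0 = Sat(full) = {2, 4, 5, 7}, add states in Sat(valid) with some successor in Z. Already a fixed point.
Sat(E[valid U full]) = {2, 4, 5, 7}

{2, 4, 5, 7}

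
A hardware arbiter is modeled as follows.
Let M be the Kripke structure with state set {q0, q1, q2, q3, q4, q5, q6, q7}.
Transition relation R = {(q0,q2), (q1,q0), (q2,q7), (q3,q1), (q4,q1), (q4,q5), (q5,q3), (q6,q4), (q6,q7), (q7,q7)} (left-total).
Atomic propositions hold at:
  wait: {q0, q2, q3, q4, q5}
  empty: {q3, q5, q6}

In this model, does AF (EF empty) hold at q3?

Yes

EF empty: least fixpoint, start Z0 = {q3, q5, q6}, add states with some successor in Z. Z1 = {q3, q4, q5, q6}; fixed.
Sat(EF empty) = {q3, q4, q5, q6}
AF (EF empty): least fixpoint, start Z0 = {q3, q4, q5, q6}, add states with every successor in Z. Already a fixed point.
Sat(AF (EF empty)) = {q3, q4, q5, q6}
q3 ∈ Sat(AF (EF empty)) = {q3, q4, q5, q6}, so the formula holds at q3.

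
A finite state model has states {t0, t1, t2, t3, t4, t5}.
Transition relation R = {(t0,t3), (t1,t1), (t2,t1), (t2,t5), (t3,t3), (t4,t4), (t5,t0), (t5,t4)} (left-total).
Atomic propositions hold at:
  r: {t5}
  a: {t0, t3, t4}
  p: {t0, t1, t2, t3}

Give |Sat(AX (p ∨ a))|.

Sat(p ∨ a) = {t0, t1, t2, t3, t4}
Sat(AX (p ∨ a)) = {s : every successor in {t0, t1, t2, t3, t4}} = {t0, t1, t3, t4, t5}
|Sat(AX (p ∨ a))| = |{t0, t1, t3, t4, t5}| = 5.

5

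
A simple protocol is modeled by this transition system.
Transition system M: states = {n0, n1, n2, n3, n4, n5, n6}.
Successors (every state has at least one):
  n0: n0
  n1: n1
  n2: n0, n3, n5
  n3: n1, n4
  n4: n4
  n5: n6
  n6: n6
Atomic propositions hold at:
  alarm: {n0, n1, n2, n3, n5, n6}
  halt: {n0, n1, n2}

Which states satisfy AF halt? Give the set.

{n0, n1, n2}

AF halt: least fixpoint, start Z0 = {n0, n1, n2}, add states with every successor in Z. Already a fixed point.
Sat(AF halt) = {n0, n1, n2}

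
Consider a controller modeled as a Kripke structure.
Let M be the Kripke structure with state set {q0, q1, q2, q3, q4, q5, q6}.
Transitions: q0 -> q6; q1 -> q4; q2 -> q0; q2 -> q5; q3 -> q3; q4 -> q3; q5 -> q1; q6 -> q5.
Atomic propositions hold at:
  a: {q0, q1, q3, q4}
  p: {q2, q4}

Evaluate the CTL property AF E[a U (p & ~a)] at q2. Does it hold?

Yes

Sat(~a) = {q2, q5, q6}
Sat(p & ~a) = {q2}
E[a U (p & ~a)]: least fixpoint, start Z0 = Sat((p & ~a)) = {q2}, add states in Sat(a) with some successor in Z. Already a fixed point.
Sat(E[a U (p & ~a)]) = {q2}
AF E[a U (p & ~a)]: least fixpoint, start Z0 = {q2}, add states with every successor in Z. Already a fixed point.
Sat(AF E[a U (p & ~a)]) = {q2}
q2 ∈ Sat(AF E[a U (p & ~a)]) = {q2}, so the formula holds at q2.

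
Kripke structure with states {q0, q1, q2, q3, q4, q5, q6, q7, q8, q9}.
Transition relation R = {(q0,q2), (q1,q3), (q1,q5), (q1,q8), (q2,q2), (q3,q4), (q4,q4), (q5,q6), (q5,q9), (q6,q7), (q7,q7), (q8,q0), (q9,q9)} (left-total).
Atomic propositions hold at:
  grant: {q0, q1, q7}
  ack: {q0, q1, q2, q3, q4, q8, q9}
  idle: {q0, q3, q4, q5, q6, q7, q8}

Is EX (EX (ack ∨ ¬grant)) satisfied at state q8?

Sat(¬grant) = {q2, q3, q4, q5, q6, q8, q9}
Sat(ack ∨ ¬grant) = {q0, q1, q2, q3, q4, q5, q6, q8, q9}
Sat(EX (ack ∨ ¬grant)) = {s : some successor in {q0, q1, q2, q3, q4, q5, q6, q8, q9}} = {q0, q1, q2, q3, q4, q5, q8, q9}
Sat(EX (EX (ack ∨ ¬grant))) = {s : some successor in {q0, q1, q2, q3, q4, q5, q8, q9}} = {q0, q1, q2, q3, q4, q5, q8, q9}
q8 ∈ Sat(EX (EX (ack ∨ ¬grant))) = {q0, q1, q2, q3, q4, q5, q8, q9}, so the formula holds at q8.

Yes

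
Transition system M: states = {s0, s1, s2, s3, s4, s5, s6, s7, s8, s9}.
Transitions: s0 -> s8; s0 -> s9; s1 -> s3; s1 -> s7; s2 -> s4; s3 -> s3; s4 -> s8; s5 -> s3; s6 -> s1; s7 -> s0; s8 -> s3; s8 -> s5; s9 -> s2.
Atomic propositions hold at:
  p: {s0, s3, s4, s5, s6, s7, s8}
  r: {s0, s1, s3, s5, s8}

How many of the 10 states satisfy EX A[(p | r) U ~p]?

3

Sat(p | r) = {s0, s1, s3, s4, s5, s6, s7, s8}
Sat(~p) = {s1, s2, s9}
A[(p | r) U ~p]: least fixpoint, start Z0 = Sat(~p) = {s1, s2, s9}, add states in Sat(p | r) with every successor in Z. Z1 = {s1, s2, s6, s9}; fixed.
Sat(A[(p | r) U ~p]) = {s1, s2, s6, s9}
Sat(EX A[(p | r) U ~p]) = {s : some successor in {s1, s2, s6, s9}} = {s0, s6, s9}
|Sat(EX A[(p | r) U ~p])| = |{s0, s6, s9}| = 3.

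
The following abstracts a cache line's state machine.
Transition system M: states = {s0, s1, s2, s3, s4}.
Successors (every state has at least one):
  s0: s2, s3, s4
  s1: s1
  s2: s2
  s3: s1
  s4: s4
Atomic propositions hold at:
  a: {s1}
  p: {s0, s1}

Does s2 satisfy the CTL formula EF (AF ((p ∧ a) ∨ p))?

Sat(p ∧ a) = {s1}
Sat((p ∧ a) ∨ p) = {s0, s1}
AF ((p ∧ a) ∨ p): least fixpoint, start Z0 = {s0, s1}, add states with every successor in Z. Z1 = {s0, s1, s3}; fixed.
Sat(AF ((p ∧ a) ∨ p)) = {s0, s1, s3}
EF (AF ((p ∧ a) ∨ p)): least fixpoint, start Z0 = {s0, s1, s3}, add states with some successor in Z. Already a fixed point.
Sat(EF (AF ((p ∧ a) ∨ p))) = {s0, s1, s3}
s2 ∉ Sat(EF (AF ((p ∧ a) ∨ p))) = {s0, s1, s3}, so the formula does not hold at s2.

No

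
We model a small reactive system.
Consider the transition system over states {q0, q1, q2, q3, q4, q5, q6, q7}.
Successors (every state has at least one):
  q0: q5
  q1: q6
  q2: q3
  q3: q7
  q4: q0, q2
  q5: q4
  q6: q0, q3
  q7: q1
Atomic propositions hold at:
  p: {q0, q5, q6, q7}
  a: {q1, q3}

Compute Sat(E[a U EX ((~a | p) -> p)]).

Sat(~a) = {q0, q2, q4, q5, q6, q7}
Sat(~a | p) = {q0, q2, q4, q5, q6, q7}
Sat((~a | p) -> p) = {q0, q1, q3, q5, q6, q7}
Sat(EX ((~a | p) -> p)) = {s : some successor in {q0, q1, q3, q5, q6, q7}} = {q0, q1, q2, q3, q4, q6, q7}
E[a U EX ((~a | p) -> p)]: least fixpoint, start Z0 = Sat(EX ((~a | p) -> p)) = {q0, q1, q2, q3, q4, q6, q7}, add states in Sat(a) with some successor in Z. Already a fixed point.
Sat(E[a U EX ((~a | p) -> p)]) = {q0, q1, q2, q3, q4, q6, q7}

{q0, q1, q2, q3, q4, q6, q7}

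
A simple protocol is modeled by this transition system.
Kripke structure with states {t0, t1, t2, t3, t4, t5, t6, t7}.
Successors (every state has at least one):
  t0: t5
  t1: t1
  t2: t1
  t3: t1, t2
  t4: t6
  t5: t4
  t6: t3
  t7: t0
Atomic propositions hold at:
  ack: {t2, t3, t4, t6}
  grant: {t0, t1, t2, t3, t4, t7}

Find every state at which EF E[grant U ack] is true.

{t0, t2, t3, t4, t5, t6, t7}

E[grant U ack]: least fixpoint, start Z0 = Sat(ack) = {t2, t3, t4, t6}, add states in Sat(grant) with some successor in Z. Already a fixed point.
Sat(E[grant U ack]) = {t2, t3, t4, t6}
EF E[grant U ack]: least fixpoint, start Z0 = {t2, t3, t4, t6}, add states with some successor in Z. Z1 = {t2, t3, t4, t5, t6}; Z2 = {t0, t2, t3, t4, t5, t6}; Z3 = {t0, t2, t3, t4, t5, t6, t7}; fixed.
Sat(EF E[grant U ack]) = {t0, t2, t3, t4, t5, t6, t7}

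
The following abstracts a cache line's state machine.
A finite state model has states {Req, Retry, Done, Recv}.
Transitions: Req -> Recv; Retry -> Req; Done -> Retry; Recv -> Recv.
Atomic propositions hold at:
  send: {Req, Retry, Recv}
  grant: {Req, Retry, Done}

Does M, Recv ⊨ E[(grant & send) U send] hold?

Sat(grant & send) = {Req, Retry}
E[(grant & send) U send]: least fixpoint, start Z0 = Sat(send) = {Req, Retry, Recv}, add states in Sat(grant & send) with some successor in Z. Already a fixed point.
Sat(E[(grant & send) U send]) = {Req, Retry, Recv}
Recv ∈ Sat(E[(grant & send) U send]) = {Req, Retry, Recv}, so the formula holds at Recv.

Yes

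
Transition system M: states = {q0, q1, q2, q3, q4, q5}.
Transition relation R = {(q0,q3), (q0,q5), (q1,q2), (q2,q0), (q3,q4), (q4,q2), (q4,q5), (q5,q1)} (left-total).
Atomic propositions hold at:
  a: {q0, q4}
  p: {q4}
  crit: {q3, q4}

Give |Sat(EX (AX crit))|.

Sat(AX crit) = {s : every successor in {q3, q4}} = {q3}
Sat(EX (AX crit)) = {s : some successor in {q3}} = {q0}
|Sat(EX (AX crit))| = |{q0}| = 1.

1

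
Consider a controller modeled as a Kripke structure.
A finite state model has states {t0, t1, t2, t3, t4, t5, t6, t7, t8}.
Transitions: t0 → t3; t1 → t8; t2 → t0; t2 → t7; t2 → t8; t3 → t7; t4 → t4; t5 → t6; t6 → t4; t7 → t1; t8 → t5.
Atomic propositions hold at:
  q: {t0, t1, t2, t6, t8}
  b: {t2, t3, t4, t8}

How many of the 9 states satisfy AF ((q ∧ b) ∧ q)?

6

Sat(q ∧ b) = {t2, t8}
Sat((q ∧ b) ∧ q) = {t2, t8}
AF ((q ∧ b) ∧ q): least fixpoint, start Z0 = {t2, t8}, add states with every successor in Z. Z1 = {t1, t2, t8}; Z2 = {t1, t2, t7, t8}; Z3 = {t1, t2, t3, t7, t8}; Z4 = {t0, t1, t2, t3, t7, t8}; fixed.
Sat(AF ((q ∧ b) ∧ q)) = {t0, t1, t2, t3, t7, t8}
|Sat(AF ((q ∧ b) ∧ q))| = |{t0, t1, t2, t3, t7, t8}| = 6.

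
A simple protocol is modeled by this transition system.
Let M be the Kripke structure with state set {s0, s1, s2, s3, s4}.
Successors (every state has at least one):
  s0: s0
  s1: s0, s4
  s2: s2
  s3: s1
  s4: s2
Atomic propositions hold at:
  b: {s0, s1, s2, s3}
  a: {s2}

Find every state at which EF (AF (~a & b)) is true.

Sat(~a) = {s0, s1, s3, s4}
Sat(~a & b) = {s0, s1, s3}
AF (~a & b): least fixpoint, start Z0 = {s0, s1, s3}, add states with every successor in Z. Already a fixed point.
Sat(AF (~a & b)) = {s0, s1, s3}
EF (AF (~a & b)): least fixpoint, start Z0 = {s0, s1, s3}, add states with some successor in Z. Already a fixed point.
Sat(EF (AF (~a & b))) = {s0, s1, s3}

{s0, s1, s3}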